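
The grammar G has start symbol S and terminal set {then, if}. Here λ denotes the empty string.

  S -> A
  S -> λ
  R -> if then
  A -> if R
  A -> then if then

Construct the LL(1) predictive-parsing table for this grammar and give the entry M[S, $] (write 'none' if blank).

S -> λ

FIRST(R): from R->if then we get {if}. So FIRST(R) = {if}.
FIRST(A): from A->if R we get {if}; from A->then if then we get {then}. So FIRST(A) = {if, then}.
FIRST(S): from S->A we get {if, then}; from S->λ we get {λ}. So FIRST(S) = {λ, if, then}.
FOLLOW(S) includes $ since S is the start symbol.
FOLLOW(S): S appears on no right-hand side. Thus FOLLOW(S) = {$}.
For S -> A: FIRST(A) = {if, then}, so it goes in M[S, t] for t ∈ {if, then}.
For S -> λ: FIRST(λ) = {λ}, so it goes in M[S, t] for t ∈ {}; since λ ∈ FIRST, also for every t ∈ FOLLOW(S) = {$}.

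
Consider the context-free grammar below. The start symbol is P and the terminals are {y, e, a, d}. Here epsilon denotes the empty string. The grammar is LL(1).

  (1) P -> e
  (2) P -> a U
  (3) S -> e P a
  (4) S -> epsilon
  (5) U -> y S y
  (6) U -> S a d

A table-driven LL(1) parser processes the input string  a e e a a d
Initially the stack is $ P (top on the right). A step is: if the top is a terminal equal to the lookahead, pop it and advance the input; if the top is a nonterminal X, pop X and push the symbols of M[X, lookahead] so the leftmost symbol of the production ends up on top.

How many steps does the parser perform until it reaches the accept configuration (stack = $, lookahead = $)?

step 1: stack=$ P  input=a e e a a d $  — expand P -> a U
step 2: stack=$ U a  input=a e e a a d $  — match a
step 3: stack=$ U  input=e e a a d $  — expand U -> S a d
step 4: stack=$ d a S  input=e e a a d $  — expand S -> e P a
step 5: stack=$ d a a P e  input=e e a a d $  — match e
step 6: stack=$ d a a P  input=e a a d $  — expand P -> e
step 7: stack=$ d a a e  input=e a a d $  — match e
step 8: stack=$ d a a  input=a a d $  — match a
step 9: stack=$ d a  input=a d $  — match a
step 10: stack=$ d  input=d $  — match d
Accept reached after 10 steps.

10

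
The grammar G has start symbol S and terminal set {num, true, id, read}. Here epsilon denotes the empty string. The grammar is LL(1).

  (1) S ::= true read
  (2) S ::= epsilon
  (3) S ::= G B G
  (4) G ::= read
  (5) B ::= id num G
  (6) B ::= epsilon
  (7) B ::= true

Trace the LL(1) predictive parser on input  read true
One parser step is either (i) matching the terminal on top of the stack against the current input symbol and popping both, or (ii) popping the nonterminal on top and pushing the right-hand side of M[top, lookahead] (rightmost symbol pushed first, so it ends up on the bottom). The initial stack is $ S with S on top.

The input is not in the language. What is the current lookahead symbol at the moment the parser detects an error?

     Stack       Input        Action
  1  $ S         read true $  expand S ::= G B G
  2  $ G B G     read true $  expand G ::= read
  3  $ G B read  read true $  match read
  4  $ G B       true $       expand B ::= true
  5  $ G true    true $       match true
  6  $ G         $            error: M[G, $] is empty

$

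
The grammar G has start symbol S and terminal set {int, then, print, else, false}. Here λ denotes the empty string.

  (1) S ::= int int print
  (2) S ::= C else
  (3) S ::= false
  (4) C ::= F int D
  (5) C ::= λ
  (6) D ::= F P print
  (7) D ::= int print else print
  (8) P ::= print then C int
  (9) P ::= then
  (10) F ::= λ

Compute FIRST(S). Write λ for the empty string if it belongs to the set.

FIRST(P): from P::=print then C int we get {print}; from P::=then we get {then}. So FIRST(P) = {print, then}.
FIRST(F): from F::=λ we get {λ}. So FIRST(F) = {λ}.
FIRST(C): from C::=F int D we get {int}; from C::=λ we get {λ}. So FIRST(C) = {λ, int}.
FIRST(D): from D::=F P print we get {print, then}; from D::=int print else print we get {int}. So FIRST(D) = {int, print, then}.
FIRST(S): from S::=int int print we get {int}; from S::=C else we get {else, int}; from S::=false we get {false}. So FIRST(S) = {else, false, int}.

{else, false, int}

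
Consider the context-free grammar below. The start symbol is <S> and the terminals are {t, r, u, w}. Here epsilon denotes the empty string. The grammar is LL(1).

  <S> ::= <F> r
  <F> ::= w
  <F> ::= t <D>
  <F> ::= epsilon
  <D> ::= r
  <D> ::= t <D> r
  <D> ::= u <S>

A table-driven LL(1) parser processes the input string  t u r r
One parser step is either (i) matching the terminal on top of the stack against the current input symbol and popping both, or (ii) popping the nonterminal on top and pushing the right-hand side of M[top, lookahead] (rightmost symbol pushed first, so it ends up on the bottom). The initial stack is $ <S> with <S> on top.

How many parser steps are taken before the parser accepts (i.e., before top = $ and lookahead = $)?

     Stack      Input      Action
  1  $ <S>      t u r r $  expand <S> ::= <F> r
  2  $ r <F>    t u r r $  expand <F> ::= t <D>
  3  $ r <D> t  t u r r $  match t
  4  $ r <D>    u r r $    expand <D> ::= u <S>
  5  $ r <S> u  u r r $    match u
  6  $ r <S>    r r $      expand <S> ::= <F> r
  7  $ r r <F>  r r $      expand <F> ::= epsilon
  8  $ r r      r r $      match r
  9  $ r        r $        match r
Accept reached after 9 steps.

9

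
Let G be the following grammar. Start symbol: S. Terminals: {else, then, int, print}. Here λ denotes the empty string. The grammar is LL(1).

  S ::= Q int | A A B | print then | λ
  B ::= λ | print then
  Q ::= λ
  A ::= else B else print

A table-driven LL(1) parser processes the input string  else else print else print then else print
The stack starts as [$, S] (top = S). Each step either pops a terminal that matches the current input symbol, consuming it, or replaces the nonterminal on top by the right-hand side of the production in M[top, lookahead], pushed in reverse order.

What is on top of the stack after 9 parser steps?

     Stack                    Input                                         Action
  1  $ S                      else else print else print then else print $  expand S ::= A A B
  2  $ B A A                  else else print else print then else print $  expand A ::= else B else print
  3  $ B A print else B else  else else print else print then else print $  match else
  4  $ B A print else B       else print else print then else print $       expand B ::= λ
  5  $ B A print else         else print else print then else print $       match else
  6  $ B A print              print else print then else print $            match print
  7  $ B A                    else print then else print $                  expand A ::= else B else print
  8  $ B print else B else    else print then else print $                  match else
  9  $ B print else B         print then else print $                       expand B ::= print then
Stack after step 9: $ B print else then print (top = print).

print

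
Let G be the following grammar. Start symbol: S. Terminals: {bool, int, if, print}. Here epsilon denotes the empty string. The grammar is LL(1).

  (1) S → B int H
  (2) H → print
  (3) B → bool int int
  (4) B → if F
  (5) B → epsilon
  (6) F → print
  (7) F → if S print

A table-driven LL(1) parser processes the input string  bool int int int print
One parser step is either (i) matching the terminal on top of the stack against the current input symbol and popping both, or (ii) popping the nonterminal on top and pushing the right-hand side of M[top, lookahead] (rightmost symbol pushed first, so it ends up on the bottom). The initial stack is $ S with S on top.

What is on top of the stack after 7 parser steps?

print

     Stack                 Input                     Action
  1  $ S                   bool int int int print $  expand S → B int H
  2  $ H int B             bool int int int print $  expand B → bool int int
  3  $ H int int int bool  bool int int int print $  match bool
  4  $ H int int int       int int int print $       match int
  5  $ H int int           int int print $           match int
  6  $ H int               int print $               match int
  7  $ H                   print $                   expand H → print
Stack after step 7: $ print (top = print).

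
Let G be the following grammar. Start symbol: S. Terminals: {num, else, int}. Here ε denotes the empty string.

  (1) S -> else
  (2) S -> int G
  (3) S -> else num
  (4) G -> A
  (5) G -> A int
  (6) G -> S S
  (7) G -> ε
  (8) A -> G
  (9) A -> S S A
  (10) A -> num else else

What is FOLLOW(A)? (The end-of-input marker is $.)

FIRST(S) = {else, int}
FIRST(G) = {ε, else, int, num}  (via A, A int, S S)
FIRST(A) = {ε, else, int, num}  (via G, S S A)
FOLLOW(S) includes $ since S is the start symbol.
FOLLOW(S): in G->S S (occurrence 1), S is followed by S with FIRST {else, int}; in G->S S (occurrence 2), the suffix after S is empty, so FOLLOW(S) ⊇ FOLLOW(G) = {$, else, int, num}; in A->S S A (occurrence 1), S is followed by S A with FIRST {else, int}; in A->S S A (occurrence 2), S is followed by A with FIRST {ε, else, int, num}; in A->S S A (occurrence 2), the suffix after S is nullable, so FOLLOW(S) ⊇ FOLLOW(A) = {$, else, int, num}. Thus FOLLOW(S) = {$, else, int, num}.
FOLLOW(G): in S->int G, the suffix after G is empty, so FOLLOW(G) ⊇ FOLLOW(S) = {$, else, int, num}; in A->G, the suffix after G is empty, so FOLLOW(G) ⊇ FOLLOW(A) = {$, else, int, num}. Thus FOLLOW(G) = {$, else, int, num}.
FOLLOW(A): in G->A, the suffix after A is empty, so FOLLOW(A) ⊇ FOLLOW(G) = {$, else, int, num}; in G->A int, A is followed by int with FIRST {int}; in A->S S A, the suffix after A is empty (adds nothing new). Thus FOLLOW(A) = {$, else, int, num}.

{$, else, int, num}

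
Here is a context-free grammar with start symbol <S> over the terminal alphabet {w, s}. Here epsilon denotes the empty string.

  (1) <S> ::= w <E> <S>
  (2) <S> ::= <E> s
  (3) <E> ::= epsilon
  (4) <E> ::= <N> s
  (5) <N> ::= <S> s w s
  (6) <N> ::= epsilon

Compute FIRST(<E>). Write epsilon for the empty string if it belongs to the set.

{epsilon, s, w}

FIRST(<S>) = {s, w}  (via <E> s)
FIRST(<N>) = {epsilon, s, w}  (via <S> s w s)
FIRST(<E>) = {epsilon, s, w}  (via <N> s)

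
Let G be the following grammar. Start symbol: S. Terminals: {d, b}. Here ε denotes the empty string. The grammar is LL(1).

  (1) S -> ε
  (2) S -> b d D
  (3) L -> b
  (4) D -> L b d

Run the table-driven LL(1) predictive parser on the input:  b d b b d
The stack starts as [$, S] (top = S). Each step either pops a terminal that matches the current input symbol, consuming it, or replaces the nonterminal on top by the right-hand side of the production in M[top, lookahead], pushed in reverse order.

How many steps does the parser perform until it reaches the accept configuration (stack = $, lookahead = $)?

8

step 1: stack=$ S  input=b d b b d $  — expand S -> b d D
step 2: stack=$ D d b  input=b d b b d $  — match b
step 3: stack=$ D d  input=d b b d $  — match d
step 4: stack=$ D  input=b b d $  — expand D -> L b d
step 5: stack=$ d b L  input=b b d $  — expand L -> b
step 6: stack=$ d b b  input=b b d $  — match b
step 7: stack=$ d b  input=b d $  — match b
step 8: stack=$ d  input=d $  — match d
Accept reached after 8 steps.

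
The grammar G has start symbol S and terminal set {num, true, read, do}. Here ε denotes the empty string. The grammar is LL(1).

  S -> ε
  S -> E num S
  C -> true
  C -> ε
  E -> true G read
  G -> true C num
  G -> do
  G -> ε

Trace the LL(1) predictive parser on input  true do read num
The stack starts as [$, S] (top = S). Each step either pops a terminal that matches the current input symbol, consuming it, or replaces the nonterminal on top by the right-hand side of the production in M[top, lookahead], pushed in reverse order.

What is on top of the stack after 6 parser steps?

num

     Stack                Input               Action
  1  $ S                  true do read num $  expand S -> E num S
  2  $ S num E            true do read num $  expand E -> true G read
  3  $ S num read G true  true do read num $  match true
  4  $ S num read G       do read num $       expand G -> do
  5  $ S num read do      do read num $       match do
  6  $ S num read         read num $          match read
Stack after step 6: $ S num (top = num).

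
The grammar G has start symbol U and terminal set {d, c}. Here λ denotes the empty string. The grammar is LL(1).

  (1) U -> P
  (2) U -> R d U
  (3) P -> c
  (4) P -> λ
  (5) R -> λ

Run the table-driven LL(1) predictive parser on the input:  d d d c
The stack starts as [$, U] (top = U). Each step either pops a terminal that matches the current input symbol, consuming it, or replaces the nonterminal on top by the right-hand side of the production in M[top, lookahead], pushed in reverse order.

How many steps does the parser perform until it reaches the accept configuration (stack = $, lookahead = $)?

step 1: stack=$ U  input=d d d c $  — expand U -> R d U
step 2: stack=$ U d R  input=d d d c $  — expand R -> λ
step 3: stack=$ U d  input=d d d c $  — match d
step 4: stack=$ U  input=d d c $  — expand U -> R d U
step 5: stack=$ U d R  input=d d c $  — expand R -> λ
step 6: stack=$ U d  input=d d c $  — match d
step 7: stack=$ U  input=d c $  — expand U -> R d U
step 8: stack=$ U d R  input=d c $  — expand R -> λ
step 9: stack=$ U d  input=d c $  — match d
step 10: stack=$ U  input=c $  — expand U -> P
step 11: stack=$ P  input=c $  — expand P -> c
step 12: stack=$ c  input=c $  — match c
Accept reached after 12 steps.

12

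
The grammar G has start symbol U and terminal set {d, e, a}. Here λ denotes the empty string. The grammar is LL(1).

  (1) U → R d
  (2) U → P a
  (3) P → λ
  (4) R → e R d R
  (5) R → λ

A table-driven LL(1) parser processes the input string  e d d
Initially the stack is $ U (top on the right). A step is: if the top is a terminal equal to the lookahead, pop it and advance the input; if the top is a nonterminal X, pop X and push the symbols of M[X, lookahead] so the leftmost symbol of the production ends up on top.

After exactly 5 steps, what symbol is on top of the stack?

R

     Stack        Input    Action
  1  $ U          e d d $  expand U → R d
  2  $ d R        e d d $  expand R → e R d R
  3  $ d R d R e  e d d $  match e
  4  $ d R d R    d d $    expand R → λ
  5  $ d R d      d d $    match d
Stack after step 5: $ d R (top = R).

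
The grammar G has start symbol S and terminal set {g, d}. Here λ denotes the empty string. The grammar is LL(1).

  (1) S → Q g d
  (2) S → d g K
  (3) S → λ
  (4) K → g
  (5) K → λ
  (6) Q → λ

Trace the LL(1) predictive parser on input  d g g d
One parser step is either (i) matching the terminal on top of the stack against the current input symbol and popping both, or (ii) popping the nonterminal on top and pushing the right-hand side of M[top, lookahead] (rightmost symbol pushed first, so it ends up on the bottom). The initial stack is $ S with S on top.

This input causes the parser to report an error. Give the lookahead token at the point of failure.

step 1: stack=$ S  input=d g g d $  — expand S → d g K
step 2: stack=$ K g d  input=d g g d $  — match d
step 3: stack=$ K g  input=g g d $  — match g
step 4: stack=$ K  input=g d $  — expand K → g
step 5: stack=$ g  input=g d $  — match g
step 6: stack=$  input=d $  — error: stack empty but input remains

d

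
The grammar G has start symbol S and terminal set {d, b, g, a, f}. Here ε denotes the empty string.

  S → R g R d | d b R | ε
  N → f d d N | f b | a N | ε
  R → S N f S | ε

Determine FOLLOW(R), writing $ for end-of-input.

{$, a, d, f, g}

FIRST(N) = {ε, a, f}
FIRST(S) = {ε, a, d, f, g}  (via R g R d)
FIRST(R) = {ε, a, d, f, g}  (via S N f S)
FOLLOW(S) includes $ since S is the start symbol.
FOLLOW(N): in N→f d d N, the suffix after N is empty (adds nothing new); in N→a N, the suffix after N is empty (adds nothing new); in R→S N f S, N is followed by f S with FIRST {f}. Thus FOLLOW(N) = {f}.
FOLLOW(S): in R→S N f S (occurrence 1), S is followed by N f S with FIRST {a, f}; in R→S N f S (occurrence 2), the suffix after S is empty, so FOLLOW(S) ⊇ FOLLOW(R) = {$, a, d, f, g}. Thus FOLLOW(S) = {$, a, d, f, g}.
FOLLOW(R): in S→R g R d (occurrence 1), R is followed by g R d with FIRST {g}; in S→R g R d (occurrence 2), R is followed by d with FIRST {d}; in S→d b R, the suffix after R is empty, so FOLLOW(R) ⊇ FOLLOW(S) = {$, a, d, f, g}. Thus FOLLOW(R) = {$, a, d, f, g}.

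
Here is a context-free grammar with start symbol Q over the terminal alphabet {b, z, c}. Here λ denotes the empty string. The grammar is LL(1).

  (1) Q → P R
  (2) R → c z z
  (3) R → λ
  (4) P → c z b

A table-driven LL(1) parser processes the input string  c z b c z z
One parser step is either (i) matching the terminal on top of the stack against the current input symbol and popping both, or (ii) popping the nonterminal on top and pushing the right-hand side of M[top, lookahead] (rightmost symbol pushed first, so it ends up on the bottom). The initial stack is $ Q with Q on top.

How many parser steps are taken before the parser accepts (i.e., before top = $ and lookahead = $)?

step 1: stack=$ Q  input=c z b c z z $  — expand Q → P R
step 2: stack=$ R P  input=c z b c z z $  — expand P → c z b
step 3: stack=$ R b z c  input=c z b c z z $  — match c
step 4: stack=$ R b z  input=z b c z z $  — match z
step 5: stack=$ R b  input=b c z z $  — match b
step 6: stack=$ R  input=c z z $  — expand R → c z z
step 7: stack=$ z z c  input=c z z $  — match c
step 8: stack=$ z z  input=z z $  — match z
step 9: stack=$ z  input=z $  — match z
Accept reached after 9 steps.

9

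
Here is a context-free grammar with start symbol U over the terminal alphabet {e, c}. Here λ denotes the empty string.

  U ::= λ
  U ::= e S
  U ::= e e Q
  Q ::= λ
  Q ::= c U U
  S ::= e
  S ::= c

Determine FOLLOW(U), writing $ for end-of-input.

FIRST(U): from U::=λ we get {λ}; from U::=e S we get {e}; from U::=e e Q we get {e}. So FIRST(U) = {λ, e}.
FIRST(Q): from Q::=λ we get {λ}; from Q::=c U U we get {c}. So FIRST(Q) = {λ, c}.
FIRST(S): from S::=e we get {e}; from S::=c we get {c}. So FIRST(S) = {c, e}.
FOLLOW(U) includes $ since U is the start symbol.
FOLLOW(U): in Q::=c U U (occurrence 1), U is followed by U with FIRST {λ, e}; in Q::=c U U (occurrence 1), the suffix after U is nullable, so FOLLOW(U) ⊇ FOLLOW(Q) = {$, e}; in Q::=c U U (occurrence 2), the suffix after U is empty, so FOLLOW(U) ⊇ FOLLOW(Q) = {$, e}. Thus FOLLOW(U) = {$, e}.
FOLLOW(Q): in U::=e e Q, the suffix after Q is empty, so FOLLOW(Q) ⊇ FOLLOW(U) = {$, e}. Thus FOLLOW(Q) = {$, e}.
FOLLOW(S): in U::=e S, the suffix after S is empty, so FOLLOW(S) ⊇ FOLLOW(U) = {$, e}. Thus FOLLOW(S) = {$, e}.

{$, e}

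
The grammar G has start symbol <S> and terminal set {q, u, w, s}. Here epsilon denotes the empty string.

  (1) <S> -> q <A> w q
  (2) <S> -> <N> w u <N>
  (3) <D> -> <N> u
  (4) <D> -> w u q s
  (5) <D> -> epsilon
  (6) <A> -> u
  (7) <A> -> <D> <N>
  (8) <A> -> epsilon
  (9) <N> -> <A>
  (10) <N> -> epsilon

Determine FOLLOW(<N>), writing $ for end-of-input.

FIRST(<S>): from <S>->q <A> w q we get {q}; from <S>-><N> w u <N> we get {u, w}. So FIRST(<S>) = {q, u, w}.
FIRST(<D>): from <D>-><N> u we get {u, w}; from <D>->w u q s we get {w}; from <D>->epsilon we get {epsilon}. So FIRST(<D>) = {epsilon, u, w}.
FIRST(<A>): from <A>->u we get {u}; from <A>-><D> <N> we get {epsilon, u, w}; from <A>->epsilon we get {epsilon}. So FIRST(<A>) = {epsilon, u, w}.
FIRST(<N>): from <N>-><A> we get {epsilon, u, w}; from <N>->epsilon we get {epsilon}. So FIRST(<N>) = {epsilon, u, w}.
FOLLOW(<S>) includes $ since <S> is the start symbol.
FOLLOW(<S>): <S> appears on no right-hand side. Thus FOLLOW(<S>) = {$}.
FOLLOW(<D>): in <A>-><D> <N>, <D> is followed by <N> with FIRST {epsilon, u, w}; in <A>-><D> <N>, the suffix after <D> is nullable, so FOLLOW(<D>) ⊇ FOLLOW(<A>) = {$, u, w}. Thus FOLLOW(<D>) = {$, u, w}.
FOLLOW(<A>): in <S>->q <A> w q, <A> is followed by w q with FIRST {w}; in <N>-><A>, the suffix after <A> is empty, so FOLLOW(<A>) ⊇ FOLLOW(<N>) = {$, u, w}. Thus FOLLOW(<A>) = {$, u, w}.
FOLLOW(<N>): in <S>-><N> w u <N> (occurrence 1), <N> is followed by w u <N> with FIRST {w}; in <S>-><N> w u <N> (occurrence 2), the suffix after <N> is empty, so FOLLOW(<N>) ⊇ FOLLOW(<S>) = {$}; in <D>-><N> u, <N> is followed by u with FIRST {u}; in <A>-><D> <N>, the suffix after <N> is empty, so FOLLOW(<N>) ⊇ FOLLOW(<A>) = {$, u, w}. Thus FOLLOW(<N>) = {$, u, w}.

{$, u, w}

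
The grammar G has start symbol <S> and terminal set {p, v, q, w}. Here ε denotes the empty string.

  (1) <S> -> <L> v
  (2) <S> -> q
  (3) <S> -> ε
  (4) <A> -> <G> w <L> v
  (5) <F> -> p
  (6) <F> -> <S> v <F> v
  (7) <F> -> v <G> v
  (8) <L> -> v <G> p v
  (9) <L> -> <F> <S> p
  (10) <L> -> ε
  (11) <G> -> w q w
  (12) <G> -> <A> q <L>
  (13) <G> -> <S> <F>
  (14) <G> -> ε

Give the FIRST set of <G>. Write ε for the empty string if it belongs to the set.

{ε, p, q, v, w}

FIRST(<S>): from <S>-><L> v we get {p, q, v}; from <S>->q we get {q}; from <S>->ε we get {ε}. So FIRST(<S>) = {ε, p, q, v}.
FIRST(<F>): from <F>->p we get {p}; from <F>-><S> v <F> v we get {p, q, v}; from <F>->v <G> v we get {v}. So FIRST(<F>) = {p, q, v}.
FIRST(<L>): from <L>->v <G> p v we get {v}; from <L>-><F> <S> p we get {p, q, v}; from <L>->ε we get {ε}. So FIRST(<L>) = {ε, p, q, v}.
FIRST(<A>): from <A>-><G> w <L> v we get {p, q, v, w}. So FIRST(<A>) = {p, q, v, w}.
FIRST(<G>): from <G>->w q w we get {w}; from <G>-><A> q <L> we get {p, q, v, w}; from <G>-><S> <F> we get {p, q, v}; from <G>->ε we get {ε}. So FIRST(<G>) = {ε, p, q, v, w}.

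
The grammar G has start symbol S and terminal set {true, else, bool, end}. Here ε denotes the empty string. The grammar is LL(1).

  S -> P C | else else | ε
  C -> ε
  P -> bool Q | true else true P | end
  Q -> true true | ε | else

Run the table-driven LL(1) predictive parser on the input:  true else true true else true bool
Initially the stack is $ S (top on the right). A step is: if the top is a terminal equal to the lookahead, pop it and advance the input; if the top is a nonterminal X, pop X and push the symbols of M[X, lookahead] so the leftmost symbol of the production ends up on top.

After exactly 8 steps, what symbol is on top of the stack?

true

     Stack                 Input                                 Action
  1  $ S                   true else true true else true bool $  expand S -> P C
  2  $ C P                 true else true true else true bool $  expand P -> true else true P
  3  $ C P true else true  true else true true else true bool $  match true
  4  $ C P true else       else true true else true bool $       match else
  5  $ C P true            true true else true bool $            match true
  6  $ C P                 true else true bool $                 expand P -> true else true P
  7  $ C P true else true  true else true bool $                 match true
  8  $ C P true else       else true bool $                      match else
Stack after step 8: $ C P true (top = true).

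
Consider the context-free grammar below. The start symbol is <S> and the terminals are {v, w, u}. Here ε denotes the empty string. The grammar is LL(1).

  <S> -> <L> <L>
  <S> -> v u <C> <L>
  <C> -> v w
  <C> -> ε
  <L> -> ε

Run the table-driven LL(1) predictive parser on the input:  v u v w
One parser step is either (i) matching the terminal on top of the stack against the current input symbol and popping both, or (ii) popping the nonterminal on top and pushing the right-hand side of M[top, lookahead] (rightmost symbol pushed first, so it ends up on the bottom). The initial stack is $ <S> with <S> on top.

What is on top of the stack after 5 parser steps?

w

step 1: stack=$ <S>  input=v u v w $  — expand <S> -> v u <C> <L>
step 2: stack=$ <L> <C> u v  input=v u v w $  — match v
step 3: stack=$ <L> <C> u  input=u v w $  — match u
step 4: stack=$ <L> <C>  input=v w $  — expand <C> -> v w
step 5: stack=$ <L> w v  input=v w $  — match v
Stack after step 5: $ <L> w (top = w).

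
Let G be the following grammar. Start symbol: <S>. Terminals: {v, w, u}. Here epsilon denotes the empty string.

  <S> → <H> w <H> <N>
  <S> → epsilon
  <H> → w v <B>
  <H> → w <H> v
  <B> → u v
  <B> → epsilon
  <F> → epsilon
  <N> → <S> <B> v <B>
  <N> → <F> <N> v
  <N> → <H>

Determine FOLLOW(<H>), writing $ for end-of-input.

FIRST(<H>): from <H>→w v <B> we get {w}; from <H>→w <H> v we get {w}. So FIRST(<H>) = {w}.
FIRST(<B>): from <B>→u v we get {u}; from <B>→epsilon we get {epsilon}. So FIRST(<B>) = {epsilon, u}.
FIRST(<F>): from <F>→epsilon we get {epsilon}. So FIRST(<F>) = {epsilon}.
FIRST(<S>): from <S>→<H> w <H> <N> we get {w}; from <S>→epsilon we get {epsilon}. So FIRST(<S>) = {epsilon, w}.
FIRST(<N>): from <N>→<S> <B> v <B> we get {u, v, w}; from <N>→<F> <N> v we get {u, v, w}; from <N>→<H> we get {w}. So FIRST(<N>) = {u, v, w}.
FOLLOW(<S>) includes $ since <S> is the start symbol.
FOLLOW(<S>): in <N>→<S> <B> v <B>, <S> is followed by <B> v <B> with FIRST {u, v}. Thus FOLLOW(<S>) = {$, u, v}.
FOLLOW(<F>): in <N>→<F> <N> v, <F> is followed by <N> v with FIRST {u, v, w}. Thus FOLLOW(<F>) = {u, v, w}.
FOLLOW(<N>): in <S>→<H> w <H> <N>, the suffix after <N> is empty, so FOLLOW(<N>) ⊇ FOLLOW(<S>) = {$, u, v}; in <N>→<F> <N> v, <N> is followed by v with FIRST {v}. Thus FOLLOW(<N>) = {$, u, v}.
FOLLOW(<H>): in <S>→<H> w <H> <N> (occurrence 1), <H> is followed by w <H> <N> with FIRST {w}; in <S>→<H> w <H> <N> (occurrence 2), <H> is followed by <N> with FIRST {u, v, w}; in <H>→w <H> v, <H> is followed by v with FIRST {v}; in <N>→<H>, the suffix after <H> is empty, so FOLLOW(<H>) ⊇ FOLLOW(<N>) = {$, u, v}. Thus FOLLOW(<H>) = {$, u, v, w}.
FOLLOW(<B>): in <H>→w v <B>, the suffix after <B> is empty, so FOLLOW(<B>) ⊇ FOLLOW(<H>) = {$, u, v, w}; in <N>→<S> <B> v <B> (occurrence 1), <B> is followed by v <B> with FIRST {v}; in <N>→<S> <B> v <B> (occurrence 2), the suffix after <B> is empty, so FOLLOW(<B>) ⊇ FOLLOW(<N>) = {$, u, v}. Thus FOLLOW(<B>) = {$, u, v, w}.

{$, u, v, w}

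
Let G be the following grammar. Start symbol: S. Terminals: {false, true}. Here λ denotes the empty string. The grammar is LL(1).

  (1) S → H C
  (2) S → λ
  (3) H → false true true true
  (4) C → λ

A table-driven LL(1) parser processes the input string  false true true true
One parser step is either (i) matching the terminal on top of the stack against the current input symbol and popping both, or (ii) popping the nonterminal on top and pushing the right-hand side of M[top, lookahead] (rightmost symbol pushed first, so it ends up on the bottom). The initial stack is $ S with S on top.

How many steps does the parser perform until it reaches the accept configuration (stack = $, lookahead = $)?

7

step 1: stack=$ S  input=false true true true $  — expand S → H C
step 2: stack=$ C H  input=false true true true $  — expand H → false true true true
step 3: stack=$ C true true true false  input=false true true true $  — match false
step 4: stack=$ C true true true  input=true true true $  — match true
step 5: stack=$ C true true  input=true true $  — match true
step 6: stack=$ C true  input=true $  — match true
step 7: stack=$ C  input=$  — expand C → λ
Accept reached after 7 steps.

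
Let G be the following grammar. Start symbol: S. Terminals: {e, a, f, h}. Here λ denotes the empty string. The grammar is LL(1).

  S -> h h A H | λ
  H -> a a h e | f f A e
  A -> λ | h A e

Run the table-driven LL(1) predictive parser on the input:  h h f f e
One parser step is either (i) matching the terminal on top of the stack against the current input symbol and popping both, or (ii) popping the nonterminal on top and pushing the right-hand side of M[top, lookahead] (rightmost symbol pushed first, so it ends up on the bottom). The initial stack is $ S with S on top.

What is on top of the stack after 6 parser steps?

step 1: stack=$ S  input=h h f f e $  — expand S -> h h A H
step 2: stack=$ H A h h  input=h h f f e $  — match h
step 3: stack=$ H A h  input=h f f e $  — match h
step 4: stack=$ H A  input=f f e $  — expand A -> λ
step 5: stack=$ H  input=f f e $  — expand H -> f f A e
step 6: stack=$ e A f f  input=f f e $  — match f
Stack after step 6: $ e A f (top = f).

f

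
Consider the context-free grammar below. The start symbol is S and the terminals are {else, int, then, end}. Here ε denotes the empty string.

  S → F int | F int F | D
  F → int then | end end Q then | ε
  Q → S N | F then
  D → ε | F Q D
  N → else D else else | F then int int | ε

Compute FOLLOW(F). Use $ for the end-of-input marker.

{$, else, end, int, then}

FIRST(F) = {ε, end, int}
FIRST(N) = {ε, else, end, int, then}  (via F then int int)
FIRST(S) = {ε, else, end, int, then}  (via F int, F int F, D)
FIRST(Q) = {ε, else, end, int, then}  (via S N, F then)
FIRST(D) = {ε, else, end, int, then}  (via F Q D)
FOLLOW(S) includes $ since S is the start symbol.
FOLLOW(S): in Q→S N, S is followed by N with FIRST {ε, else, end, int, then}; in Q→S N, the suffix after S is nullable, so FOLLOW(S) ⊇ FOLLOW(Q) = {$, else, end, int, then}. Thus FOLLOW(S) = {$, else, end, int, then}.
FOLLOW(D): in S→D, the suffix after D is empty, so FOLLOW(D) ⊇ FOLLOW(S) = {$, else, end, int, then}; in D→F Q D, the suffix after D is empty (adds nothing new); in N→else D else else, D is followed by else else with FIRST {else}. Thus FOLLOW(D) = {$, else, end, int, then}.
FOLLOW(F): in S→F int, F is followed by int with FIRST {int}; in S→F int F (occurrence 1), F is followed by int F with FIRST {int}; in S→F int F (occurrence 2), the suffix after F is empty, so FOLLOW(F) ⊇ FOLLOW(S) = {$, else, end, int, then}; in Q→F then, F is followed by then with FIRST {then}; in D→F Q D, F is followed by Q D with FIRST {ε, else, end, int, then}; in D→F Q D, the suffix after F is nullable, so FOLLOW(F) ⊇ FOLLOW(D) = {$, else, end, int, then}; in N→F then int int, F is followed by then int int with FIRST {then}. Thus FOLLOW(F) = {$, else, end, int, then}.
FOLLOW(Q): in F→end end Q then, Q is followed by then with FIRST {then}; in D→F Q D, Q is followed by D with FIRST {ε, else, end, int, then}; in D→F Q D, the suffix after Q is nullable, so FOLLOW(Q) ⊇ FOLLOW(D) = {$, else, end, int, then}. Thus FOLLOW(Q) = {$, else, end, int, then}.
FOLLOW(N): in Q→S N, the suffix after N is empty, so FOLLOW(N) ⊇ FOLLOW(Q) = {$, else, end, int, then}. Thus FOLLOW(N) = {$, else, end, int, then}.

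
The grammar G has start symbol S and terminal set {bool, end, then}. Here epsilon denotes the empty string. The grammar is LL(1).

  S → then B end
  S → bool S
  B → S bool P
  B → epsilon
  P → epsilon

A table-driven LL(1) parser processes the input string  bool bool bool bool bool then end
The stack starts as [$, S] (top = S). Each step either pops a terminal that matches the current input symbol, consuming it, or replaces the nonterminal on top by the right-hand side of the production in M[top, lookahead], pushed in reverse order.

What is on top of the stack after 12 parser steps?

B

step 1: stack=$ S  input=bool bool bool bool bool then end $  — expand S → bool S
step 2: stack=$ S bool  input=bool bool bool bool bool then end $  — match bool
step 3: stack=$ S  input=bool bool bool bool then end $  — expand S → bool S
step 4: stack=$ S bool  input=bool bool bool bool then end $  — match bool
step 5: stack=$ S  input=bool bool bool then end $  — expand S → bool S
step 6: stack=$ S bool  input=bool bool bool then end $  — match bool
step 7: stack=$ S  input=bool bool then end $  — expand S → bool S
step 8: stack=$ S bool  input=bool bool then end $  — match bool
step 9: stack=$ S  input=bool then end $  — expand S → bool S
step 10: stack=$ S bool  input=bool then end $  — match bool
step 11: stack=$ S  input=then end $  — expand S → then B end
step 12: stack=$ end B then  input=then end $  — match then
Stack after step 12: $ end B (top = B).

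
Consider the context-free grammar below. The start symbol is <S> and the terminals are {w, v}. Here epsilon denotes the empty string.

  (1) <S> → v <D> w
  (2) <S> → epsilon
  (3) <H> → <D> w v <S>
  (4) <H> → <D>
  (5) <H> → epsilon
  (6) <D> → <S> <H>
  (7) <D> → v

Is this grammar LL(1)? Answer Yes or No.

No

FIRST(<S>) = {epsilon, v}
FIRST(<H>) = {epsilon, v, w}
FIRST(<D>) = {epsilon, v, w}
FOLLOW(<S>) = {$, v, w}
FOLLOW(<H>) = {w}
FOLLOW(<D>) = {w}
Cell M[<D>, v] receives both <D> → <S> <H> and <D> → v — the grammar is not LL(1).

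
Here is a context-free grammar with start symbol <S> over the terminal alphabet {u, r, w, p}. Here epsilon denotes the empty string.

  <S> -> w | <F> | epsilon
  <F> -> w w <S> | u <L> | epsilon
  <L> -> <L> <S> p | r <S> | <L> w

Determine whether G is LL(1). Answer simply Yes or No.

FIRST(<S>) = {epsilon, u, w}
FIRST(<F>) = {epsilon, u, w}
FIRST(<L>) = {r}
FOLLOW(<S>) = {$, p, u, w}
FOLLOW(<F>) = {$, p, u, w}
FOLLOW(<L>) = {$, p, u, w}
Cell M[<F>, u] receives both <F> -> u <L> and <F> -> epsilon — the grammar is not LL(1).

No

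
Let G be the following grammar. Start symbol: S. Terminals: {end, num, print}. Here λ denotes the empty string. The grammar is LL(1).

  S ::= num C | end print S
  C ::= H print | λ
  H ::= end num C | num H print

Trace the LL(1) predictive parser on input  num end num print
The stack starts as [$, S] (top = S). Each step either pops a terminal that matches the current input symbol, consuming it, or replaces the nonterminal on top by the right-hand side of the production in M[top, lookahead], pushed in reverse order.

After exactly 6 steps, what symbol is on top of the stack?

C

     Stack              Input                Action
  1  $ S                num end num print $  expand S ::= num C
  2  $ C num            num end num print $  match num
  3  $ C                end num print $      expand C ::= H print
  4  $ print H          end num print $      expand H ::= end num C
  5  $ print C num end  end num print $      match end
  6  $ print C num      num print $          match num
Stack after step 6: $ print C (top = C).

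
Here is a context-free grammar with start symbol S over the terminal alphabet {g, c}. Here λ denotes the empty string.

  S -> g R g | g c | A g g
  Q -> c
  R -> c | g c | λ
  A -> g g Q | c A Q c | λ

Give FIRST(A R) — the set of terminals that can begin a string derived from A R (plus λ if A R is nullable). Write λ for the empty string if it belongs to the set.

{λ, c, g}

FIRST(Q): from Q->c we get {c}. So FIRST(Q) = {c}.
FIRST(R): from R->c we get {c}; from R->g c we get {g}; from R->λ we get {λ}. So FIRST(R) = {λ, c, g}.
FIRST(A): from A->g g Q we get {g}; from A->c A Q c we get {c}; from A->λ we get {λ}. So FIRST(A) = {λ, c, g}.
FIRST(S): from S->g R g we get {g}; from S->g c we get {g}; from S->A g g we get {c, g}. So FIRST(S) = {c, g}.
FIRST(A R): take FIRST of each symbol in turn, carrying on past any symbol whose FIRST contains λ; result {λ, c, g}.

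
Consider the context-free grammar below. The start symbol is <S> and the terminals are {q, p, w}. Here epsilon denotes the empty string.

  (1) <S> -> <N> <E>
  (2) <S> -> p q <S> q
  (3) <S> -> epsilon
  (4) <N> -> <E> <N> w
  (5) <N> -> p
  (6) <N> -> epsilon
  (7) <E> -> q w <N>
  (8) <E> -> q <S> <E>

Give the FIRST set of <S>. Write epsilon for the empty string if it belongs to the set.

{epsilon, p, q}

FIRST(<E>) = {q}
FIRST(<N>) = {epsilon, p, q}  (via <E> <N> w)
FIRST(<S>) = {epsilon, p, q}  (via <N> <E>)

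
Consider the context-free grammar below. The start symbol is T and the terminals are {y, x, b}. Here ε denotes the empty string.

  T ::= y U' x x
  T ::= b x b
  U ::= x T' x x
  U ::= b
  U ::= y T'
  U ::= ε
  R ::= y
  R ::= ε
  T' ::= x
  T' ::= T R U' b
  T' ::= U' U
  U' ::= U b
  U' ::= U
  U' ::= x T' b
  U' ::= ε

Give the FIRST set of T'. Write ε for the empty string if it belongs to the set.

{ε, b, x, y}

FIRST(T): from T::=y U' x x we get {y}; from T::=b x b we get {b}. So FIRST(T) = {b, y}.
FIRST(U): from U::=x T' x x we get {x}; from U::=b we get {b}; from U::=y T' we get {y}; from U::=ε we get {ε}. So FIRST(U) = {ε, b, x, y}.
FIRST(R): from R::=y we get {y}; from R::=ε we get {ε}. So FIRST(R) = {ε, y}.
FIRST(U'): from U'::=U b we get {b, x, y}; from U'::=U we get {ε, b, x, y}; from U'::=x T' b we get {x}; from U'::=ε we get {ε}. So FIRST(U') = {ε, b, x, y}.
FIRST(T'): from T'::=x we get {x}; from T'::=T R U' b we get {b, y}; from T'::=U' U we get {ε, b, x, y}. So FIRST(T') = {ε, b, x, y}.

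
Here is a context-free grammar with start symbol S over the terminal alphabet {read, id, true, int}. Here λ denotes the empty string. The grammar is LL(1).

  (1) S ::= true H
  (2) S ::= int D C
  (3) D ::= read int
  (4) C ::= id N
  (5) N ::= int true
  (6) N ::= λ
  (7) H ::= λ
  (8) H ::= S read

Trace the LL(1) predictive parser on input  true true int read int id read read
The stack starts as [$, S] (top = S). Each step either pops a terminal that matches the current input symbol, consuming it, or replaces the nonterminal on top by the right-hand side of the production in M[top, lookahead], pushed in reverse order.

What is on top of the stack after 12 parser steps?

id

step 1: stack=$ S  input=true true int read int id read read $  — expand S ::= true H
step 2: stack=$ H true  input=true true int read int id read read $  — match true
step 3: stack=$ H  input=true int read int id read read $  — expand H ::= S read
step 4: stack=$ read S  input=true int read int id read read $  — expand S ::= true H
step 5: stack=$ read H true  input=true int read int id read read $  — match true
step 6: stack=$ read H  input=int read int id read read $  — expand H ::= S read
step 7: stack=$ read read S  input=int read int id read read $  — expand S ::= int D C
step 8: stack=$ read read C D int  input=int read int id read read $  — match int
step 9: stack=$ read read C D  input=read int id read read $  — expand D ::= read int
step 10: stack=$ read read C int read  input=read int id read read $  — match read
step 11: stack=$ read read C int  input=int id read read $  — match int
step 12: stack=$ read read C  input=id read read $  — expand C ::= id N
Stack after step 12: $ read read N id (top = id).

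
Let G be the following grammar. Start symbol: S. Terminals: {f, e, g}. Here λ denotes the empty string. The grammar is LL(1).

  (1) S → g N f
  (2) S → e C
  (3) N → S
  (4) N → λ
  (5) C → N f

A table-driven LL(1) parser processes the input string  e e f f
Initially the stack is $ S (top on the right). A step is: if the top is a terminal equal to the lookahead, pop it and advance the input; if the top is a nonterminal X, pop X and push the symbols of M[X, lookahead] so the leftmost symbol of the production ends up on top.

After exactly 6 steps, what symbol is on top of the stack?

step 1: stack=$ S  input=e e f f $  — expand S → e C
step 2: stack=$ C e  input=e e f f $  — match e
step 3: stack=$ C  input=e f f $  — expand C → N f
step 4: stack=$ f N  input=e f f $  — expand N → S
step 5: stack=$ f S  input=e f f $  — expand S → e C
step 6: stack=$ f C e  input=e f f $  — match e
Stack after step 6: $ f C (top = C).

C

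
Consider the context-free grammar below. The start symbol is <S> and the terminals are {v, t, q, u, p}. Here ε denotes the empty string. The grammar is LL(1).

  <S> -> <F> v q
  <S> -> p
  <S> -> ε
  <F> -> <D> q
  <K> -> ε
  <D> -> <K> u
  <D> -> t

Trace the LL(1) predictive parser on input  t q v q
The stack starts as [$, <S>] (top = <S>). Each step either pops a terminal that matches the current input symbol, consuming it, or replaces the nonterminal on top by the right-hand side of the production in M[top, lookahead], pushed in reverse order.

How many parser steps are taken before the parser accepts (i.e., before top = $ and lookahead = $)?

7

     Stack        Input      Action
  1  $ <S>        t q v q $  expand <S> -> <F> v q
  2  $ q v <F>    t q v q $  expand <F> -> <D> q
  3  $ q v q <D>  t q v q $  expand <D> -> t
  4  $ q v q t    t q v q $  match t
  5  $ q v q      q v q $    match q
  6  $ q v        v q $      match v
  7  $ q          q $        match q
Accept reached after 7 steps.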